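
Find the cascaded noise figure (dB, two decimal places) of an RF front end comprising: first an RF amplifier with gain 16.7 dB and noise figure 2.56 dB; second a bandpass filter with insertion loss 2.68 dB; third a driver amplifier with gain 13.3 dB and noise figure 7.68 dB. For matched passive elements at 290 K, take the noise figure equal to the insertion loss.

Convert to linear (a loss of L dB is a gain of −L dB): F_i = 10^(NF_i/10), G_i = 10^(G_i,dB/10)
  Stage 1: F_1 = 10^(2.56/10) = 1.803, G_1 = 10^(16.7/10) = 46.77
  Stage 2: F_2 = 10^(2.68/10) = 1.854, G_2 = 10^(−2.68/10) = 0.5395
  Stage 3: F_3 = 10^(7.68/10) = 5.861, G_3 = 10^(13.3/10) = 21.38
Friis cascade:
  F = 1.803 + (1.854 − 1)/46.77 + (5.861 − 1)/25.23 = 2.014
NF = 10 log₁₀(2.014) = 3.04 dB

3.04 dB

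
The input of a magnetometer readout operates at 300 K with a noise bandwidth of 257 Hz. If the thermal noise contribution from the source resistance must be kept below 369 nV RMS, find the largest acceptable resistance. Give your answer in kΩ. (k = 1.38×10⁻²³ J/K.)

Johnson–Nyquist: V_n = √(4kTRB) ⇒ R = V_n² / (4kTB)
4kTB = 4 × 1.38×10⁻²³ × 300 × 2.57×10² = 4.26×10⁻¹⁸
R = (3.69×10⁻⁷)² / 4.26×10⁻¹⁸ = 3.20×10⁴ Ω = 32.0 kΩ

32.0 kΩ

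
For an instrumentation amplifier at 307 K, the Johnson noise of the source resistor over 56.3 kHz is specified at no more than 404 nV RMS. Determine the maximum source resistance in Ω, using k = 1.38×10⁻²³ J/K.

Johnson–Nyquist: V_n = √(4kTRB) ⇒ R = V_n² / (4kTB)
4kTB = 4 × 1.38×10⁻²³ × 307 × 5.63×10⁴ = 9.54×10⁻¹⁶
R = (4.04×10⁻⁷)² / 9.54×10⁻¹⁶ = 1.71×10² Ω = 171 Ω

171 Ω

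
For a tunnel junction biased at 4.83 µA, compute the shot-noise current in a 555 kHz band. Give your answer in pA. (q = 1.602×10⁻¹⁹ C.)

I_n = √(2qI·B)
2qI·B = 2 × 1.602×10⁻¹⁹ × 4.83×10⁻⁶ × 5.55×10⁵ = 8.59×10⁻¹⁹ A²
I_n = √(8.59×10⁻¹⁹) = 9.27×10⁻¹⁰ A = 927 pA

927 pA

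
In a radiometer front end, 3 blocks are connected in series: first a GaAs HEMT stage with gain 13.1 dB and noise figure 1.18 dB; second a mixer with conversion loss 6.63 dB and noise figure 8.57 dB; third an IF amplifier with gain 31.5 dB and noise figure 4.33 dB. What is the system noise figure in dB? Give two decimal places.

Convert to linear (a loss of L dB is a gain of −L dB): F_i = 10^(NF_i/10), G_i = 10^(G_i,dB/10)
  Stage 1: F_1 = 10^(1.18/10) = 1.312, G_1 = 10^(13.1/10) = 20.42
  Stage 2: F_2 = 10^(8.57/10) = 7.194, G_2 = 10^(−6.63/10) = 0.2173
  Stage 3: F_3 = 10^(4.33/10) = 2.710, G_3 = 10^(31.5/10) = 1413
Friis cascade:
  F = 1.312 + (7.194 − 1)/20.42 + (2.710 − 1)/4.436 = 2.001
NF = 10 log₁₀(2.001) = 3.01 dB

3.01 dB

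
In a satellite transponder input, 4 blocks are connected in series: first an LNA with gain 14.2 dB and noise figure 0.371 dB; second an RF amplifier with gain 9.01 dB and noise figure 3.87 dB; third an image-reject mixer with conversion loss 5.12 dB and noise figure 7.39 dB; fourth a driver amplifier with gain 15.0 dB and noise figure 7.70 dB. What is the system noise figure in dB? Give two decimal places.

Convert to linear (a loss of L dB is a gain of −L dB): F_i = 10^(NF_i/10), G_i = 10^(G_i,dB/10)
  Stage 1: F_1 = 10^(0.371/10) = 1.089, G_1 = 10^(14.2/10) = 26.30
  Stage 2: F_2 = 10^(3.87/10) = 2.438, G_2 = 10^(9.01/10) = 7.962
  Stage 3: F_3 = 10^(7.39/10) = 5.483, G_3 = 10^(−5.12/10) = 0.3076
  Stage 4: F_4 = 10^(7.70/10) = 5.888, G_4 = 10^(15.0/10) = 31.62
Friis cascade:
  F = 1.089 + (2.438 − 1)/26.30 + (5.483 − 1)/209.4 + (5.888 − 1)/64.42 = 1.241
NF = 10 log₁₀(1.241) = 0.94 dB

0.94 dB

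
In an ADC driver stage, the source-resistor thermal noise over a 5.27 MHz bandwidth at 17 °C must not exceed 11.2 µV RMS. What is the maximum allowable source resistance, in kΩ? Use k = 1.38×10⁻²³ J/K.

1.49 kΩ

T = 17 °C + 273.15 = 290.15 K
Johnson–Nyquist: V_n = √(4kTRB) ⇒ R = V_n² / (4kTB)
4kTB = 4 × 1.38×10⁻²³ × 290.15 × 5.27×10⁶ = 8.44×10⁻¹⁴
R = (1.12×10⁻⁵)² / 8.44×10⁻¹⁴ = 1.49×10³ Ω = 1.49 kΩ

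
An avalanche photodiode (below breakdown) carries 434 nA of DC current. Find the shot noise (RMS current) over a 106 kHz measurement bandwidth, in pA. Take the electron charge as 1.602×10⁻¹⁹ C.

121 pA

I_n = √(2qI·B)
2qI·B = 2 × 1.602×10⁻¹⁹ × 4.34×10⁻⁷ × 1.06×10⁵ = 1.47×10⁻²⁰ A²
I_n = √(1.47×10⁻²⁰) = 1.21×10⁻¹⁰ A = 121 pA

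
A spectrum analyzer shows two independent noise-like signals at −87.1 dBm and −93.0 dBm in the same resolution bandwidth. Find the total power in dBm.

−86.1 dBm

Convert to linear, add, convert back:
P₁ = 1.95×10⁻¹² W, P₂ = 5.01×10⁻¹³ W
P_tot = 2.45×10⁻¹² W → 10 log₁₀(P_tot / 10⁻³) = −86.1 dBm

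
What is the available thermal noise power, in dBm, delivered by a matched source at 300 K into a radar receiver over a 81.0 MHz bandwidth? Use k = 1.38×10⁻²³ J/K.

−94.7 dBm

P_n = kTB = 1.38×10⁻²³ × 300 × 8.10×10⁷ = 3.35×10⁻¹³ W
In dBm: 10 log₁₀(3.35×10⁻¹³ / 10⁻³) = −94.7 dBm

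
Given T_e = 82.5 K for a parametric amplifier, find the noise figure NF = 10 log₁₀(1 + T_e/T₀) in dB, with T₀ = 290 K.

1.09 dB

F = 1 + T_e/T₀ = 1 + 82.5/290 = 1.28448
NF = 10 log₁₀(1.28448) = 1.09 dB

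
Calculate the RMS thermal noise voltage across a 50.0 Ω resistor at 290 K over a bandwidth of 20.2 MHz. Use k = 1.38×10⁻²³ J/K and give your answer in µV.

V_n = √(4kTRB)
4kTRB = 4 × 1.38×10⁻²³ × 290 × 5.00×10¹ × 2.02×10⁷ = 1.62×10⁻¹¹ V²
V_n = √(1.62×10⁻¹¹) = 4.02×10⁻⁶ V = 4.02 µV

4.02 µV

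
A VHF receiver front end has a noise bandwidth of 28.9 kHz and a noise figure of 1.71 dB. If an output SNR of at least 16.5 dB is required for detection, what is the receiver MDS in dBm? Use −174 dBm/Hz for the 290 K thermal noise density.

−111.2 dBm

Sensitivity = −174 + 10 log₁₀(B) + NF + SNR_min
= −174 + 44.61 + 1.71 + 16.5
= −111.18 dBm → −111.2 dBm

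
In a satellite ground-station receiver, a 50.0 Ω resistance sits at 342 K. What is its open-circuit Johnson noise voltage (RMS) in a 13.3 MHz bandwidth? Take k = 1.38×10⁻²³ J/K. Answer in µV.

3.54 µV

V_n = √(4kTRB)
4kTRB = 4 × 1.38×10⁻²³ × 342 × 5.00×10¹ × 1.33×10⁷ = 1.26×10⁻¹¹ V²
V_n = √(1.26×10⁻¹¹) = 3.54×10⁻⁶ V = 3.54 µV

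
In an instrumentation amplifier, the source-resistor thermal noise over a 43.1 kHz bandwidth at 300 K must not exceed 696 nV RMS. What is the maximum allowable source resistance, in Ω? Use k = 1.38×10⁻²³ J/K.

Johnson–Nyquist: V_n = √(4kTRB) ⇒ R = V_n² / (4kTB)
4kTB = 4 × 1.38×10⁻²³ × 300 × 4.31×10⁴ = 7.14×10⁻¹⁶
R = (6.96×10⁻⁷)² / 7.14×10⁻¹⁶ = 6.79×10² Ω = 679 Ω

679 Ω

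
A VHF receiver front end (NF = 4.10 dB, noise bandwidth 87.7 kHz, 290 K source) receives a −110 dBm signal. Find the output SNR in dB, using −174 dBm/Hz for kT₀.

10.5 dB

Noise floor: N = −174 + 10 log₁₀(B) + NF
10 log₁₀(8.77×10⁴) = 49.43 dB
N = −174 + 49.43 + 4.10 = −120.47 dBm
SNR = P_sig − N = −110 − (−120.47) = 10.47 dB → 10.5 dB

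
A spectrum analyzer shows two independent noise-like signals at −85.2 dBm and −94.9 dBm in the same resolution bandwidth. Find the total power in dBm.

−84.8 dBm

Convert to linear, add, convert back:
P₁ = 3.02×10⁻¹² W, P₂ = 3.24×10⁻¹³ W
P_tot = 3.34×10⁻¹² W → 10 log₁₀(P_tot / 10⁻³) = −84.8 dBm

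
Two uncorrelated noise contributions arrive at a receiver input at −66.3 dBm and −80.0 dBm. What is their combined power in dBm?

Convert to linear, add, convert back:
P₁ = 2.34×10⁻¹⁰ W, P₂ = 1.00×10⁻¹¹ W
P_tot = 2.44×10⁻¹⁰ W → 10 log₁₀(P_tot / 10⁻³) = −66.1 dBm

−66.1 dBm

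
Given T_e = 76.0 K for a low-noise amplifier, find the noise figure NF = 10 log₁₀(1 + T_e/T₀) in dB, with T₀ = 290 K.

1.01 dB

F = 1 + T_e/T₀ = 1 + 76.0/290 = 1.26207
NF = 10 log₁₀(1.26207) = 1.01 dB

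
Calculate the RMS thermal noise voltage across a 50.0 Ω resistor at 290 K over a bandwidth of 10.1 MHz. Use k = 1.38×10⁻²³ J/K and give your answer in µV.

V_n = √(4kTRB)
4kTRB = 4 × 1.38×10⁻²³ × 290 × 5.00×10¹ × 1.01×10⁷ = 8.08×10⁻¹² V²
V_n = √(8.08×10⁻¹²) = 2.84×10⁻⁶ V = 2.84 µV

2.84 µV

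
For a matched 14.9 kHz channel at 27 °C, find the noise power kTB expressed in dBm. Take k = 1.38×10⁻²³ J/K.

−132.1 dBm

T = 27 °C + 273.15 = 300.15 K
P_n = kTB = 1.38×10⁻²³ × 300.15 × 1.49×10⁴ = 6.17×10⁻¹⁷ W
In dBm: 10 log₁₀(6.17×10⁻¹⁷ / 10⁻³) = −132.1 dBm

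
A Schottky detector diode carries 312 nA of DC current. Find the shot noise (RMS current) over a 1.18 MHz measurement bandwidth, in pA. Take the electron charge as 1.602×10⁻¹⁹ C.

I_n = √(2qI·B)
2qI·B = 2 × 1.602×10⁻¹⁹ × 3.12×10⁻⁷ × 1.18×10⁶ = 1.18×10⁻¹⁹ A²
I_n = √(1.18×10⁻¹⁹) = 3.43×10⁻¹⁰ A = 343 pA

343 pA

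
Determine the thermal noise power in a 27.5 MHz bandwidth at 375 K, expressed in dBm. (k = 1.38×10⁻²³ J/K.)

P_n = kTB = 1.38×10⁻²³ × 375 × 2.75×10⁷ = 1.42×10⁻¹³ W
In dBm: 10 log₁₀(1.42×10⁻¹³ / 10⁻³) = −98.5 dBm

−98.5 dBm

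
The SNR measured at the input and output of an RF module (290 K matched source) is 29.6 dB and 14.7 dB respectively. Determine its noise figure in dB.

14.9 dB

NF (dB) = SNR_in(dB) − SNR_out(dB) when the source is at T₀
NF = 29.6 − 14.7 = 14.9 dB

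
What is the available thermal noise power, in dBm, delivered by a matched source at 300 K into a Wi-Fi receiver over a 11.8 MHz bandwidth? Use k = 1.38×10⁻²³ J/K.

−103.1 dBm

P_n = kTB = 1.38×10⁻²³ × 300 × 1.18×10⁷ = 4.89×10⁻¹⁴ W
In dBm: 10 log₁₀(4.89×10⁻¹⁴ / 10⁻³) = −103.1 dBm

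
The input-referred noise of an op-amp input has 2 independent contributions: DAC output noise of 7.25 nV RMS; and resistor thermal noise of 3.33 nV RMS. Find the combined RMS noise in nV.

Uncorrelated sources add in power (mean-square): V_tot = √(ΣV_i²)
V_tot = √[(7.25×10⁻⁹)² + (3.33×10⁻⁹)²] = 7.98×10⁻⁹ V = 7.98 nV

7.98 nV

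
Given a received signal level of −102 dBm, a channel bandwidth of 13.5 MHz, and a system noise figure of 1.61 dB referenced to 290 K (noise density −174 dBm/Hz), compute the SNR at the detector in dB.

−0.9 dB

Noise floor: N = −174 + 10 log₁₀(B) + NF
10 log₁₀(1.35×10⁷) = 71.3 dB
N = −174 + 71.3 + 1.61 = −101.09 dBm
SNR = P_sig − N = −102 − (−101.09) = −0.91 dB → −0.9 dB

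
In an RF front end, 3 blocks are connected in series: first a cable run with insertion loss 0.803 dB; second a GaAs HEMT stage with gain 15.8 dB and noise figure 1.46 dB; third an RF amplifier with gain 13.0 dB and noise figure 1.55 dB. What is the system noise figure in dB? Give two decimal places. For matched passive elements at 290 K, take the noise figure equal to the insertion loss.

Convert to linear (a loss of L dB is a gain of −L dB): F_i = 10^(NF_i/10), G_i = 10^(G_i,dB/10)
  Stage 1: F_1 = 10^(0.803/10) = 1.203, G_1 = 10^(−0.803/10) = 0.8312
  Stage 2: F_2 = 10^(1.46/10) = 1.400, G_2 = 10^(15.8/10) = 38.02
  Stage 3: F_3 = 10^(1.55/10) = 1.429, G_3 = 10^(13.0/10) = 19.95
Friis cascade:
  F = 1.203 + (1.400 − 1)/0.8312 + (1.429 − 1)/31.60 = 1.697
NF = 10 log₁₀(1.697) = 2.30 dB

2.30 dB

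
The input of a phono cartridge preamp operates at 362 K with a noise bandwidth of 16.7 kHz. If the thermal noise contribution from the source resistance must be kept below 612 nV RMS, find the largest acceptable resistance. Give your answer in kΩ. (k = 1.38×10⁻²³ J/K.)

1.12 kΩ

Johnson–Nyquist: V_n = √(4kTRB) ⇒ R = V_n² / (4kTB)
4kTB = 4 × 1.38×10⁻²³ × 362 × 1.67×10⁴ = 3.34×10⁻¹⁶
R = (6.12×10⁻⁷)² / 3.34×10⁻¹⁶ = 1.12×10³ Ω = 1.12 kΩ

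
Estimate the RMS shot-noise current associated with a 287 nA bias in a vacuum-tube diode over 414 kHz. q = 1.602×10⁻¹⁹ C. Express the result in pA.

195 pA

I_n = √(2qI·B)
2qI·B = 2 × 1.602×10⁻¹⁹ × 2.87×10⁻⁷ × 4.14×10⁵ = 3.81×10⁻²⁰ A²
I_n = √(3.81×10⁻²⁰) = 1.95×10⁻¹⁰ A = 195 pA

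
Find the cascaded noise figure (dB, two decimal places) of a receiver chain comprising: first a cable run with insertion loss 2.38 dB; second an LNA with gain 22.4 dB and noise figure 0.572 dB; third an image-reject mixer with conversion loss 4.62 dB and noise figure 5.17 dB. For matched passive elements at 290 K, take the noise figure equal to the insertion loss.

3.00 dB

Convert to linear (a loss of L dB is a gain of −L dB): F_i = 10^(NF_i/10), G_i = 10^(G_i,dB/10)
  Stage 1: F_1 = 10^(2.38/10) = 1.730, G_1 = 10^(−2.38/10) = 0.5781
  Stage 2: F_2 = 10^(0.572/10) = 1.141, G_2 = 10^(22.4/10) = 173.8
  Stage 3: F_3 = 10^(5.17/10) = 3.289, G_3 = 10^(−4.62/10) = 0.3451
Friis cascade:
  F = 1.730 + (1.141 − 1)/0.5781 + (3.289 − 1)/100.5 = 1.996
NF = 10 log₁₀(1.996) = 3.00 dB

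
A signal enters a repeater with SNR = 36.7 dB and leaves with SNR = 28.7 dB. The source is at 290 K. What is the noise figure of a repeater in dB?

NF (dB) = SNR_in(dB) − SNR_out(dB) when the source is at T₀
NF = 36.7 − 28.7 = 8.0 dB

8.0 dB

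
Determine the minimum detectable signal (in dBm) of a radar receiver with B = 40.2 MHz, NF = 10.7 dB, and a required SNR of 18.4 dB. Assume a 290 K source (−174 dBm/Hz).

Sensitivity = −174 + 10 log₁₀(B) + NF + SNR_min
= −174 + 76.04 + 10.7 + 18.4
= −68.86 dBm → −68.9 dBm

−68.9 dBm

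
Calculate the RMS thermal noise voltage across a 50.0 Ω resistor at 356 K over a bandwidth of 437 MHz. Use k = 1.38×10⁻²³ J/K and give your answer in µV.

V_n = √(4kTRB)
4kTRB = 4 × 1.38×10⁻²³ × 356 × 5.00×10¹ × 4.37×10⁸ = 4.29×10⁻¹⁰ V²
V_n = √(4.29×10⁻¹⁰) = 2.07×10⁻⁵ V = 20.7 µV

20.7 µV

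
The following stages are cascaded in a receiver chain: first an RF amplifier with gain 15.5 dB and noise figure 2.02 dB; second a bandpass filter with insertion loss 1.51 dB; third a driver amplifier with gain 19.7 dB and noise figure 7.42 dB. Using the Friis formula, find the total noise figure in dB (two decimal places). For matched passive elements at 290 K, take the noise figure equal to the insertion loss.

2.51 dB

Convert to linear (a loss of L dB is a gain of −L dB): F_i = 10^(NF_i/10), G_i = 10^(G_i,dB/10)
  Stage 1: F_1 = 10^(2.02/10) = 1.592, G_1 = 10^(15.5/10) = 35.48
  Stage 2: F_2 = 10^(1.51/10) = 1.416, G_2 = 10^(−1.51/10) = 0.7063
  Stage 3: F_3 = 10^(7.42/10) = 5.521, G_3 = 10^(19.7/10) = 93.33
Friis cascade:
  F = 1.592 + (1.416 − 1)/35.48 + (5.521 − 1)/25.06 = 1.784
NF = 10 log₁₀(1.784) = 2.51 dB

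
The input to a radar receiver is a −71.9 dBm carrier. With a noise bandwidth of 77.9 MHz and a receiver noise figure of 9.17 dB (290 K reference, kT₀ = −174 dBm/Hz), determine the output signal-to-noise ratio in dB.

14.0 dB

Noise floor: N = −174 + 10 log₁₀(B) + NF
10 log₁₀(7.79×10⁷) = 78.92 dB
N = −174 + 78.92 + 9.17 = −85.91 dBm
SNR = P_sig − N = −71.9 − (−85.91) = 14.01 dB → 14.0 dB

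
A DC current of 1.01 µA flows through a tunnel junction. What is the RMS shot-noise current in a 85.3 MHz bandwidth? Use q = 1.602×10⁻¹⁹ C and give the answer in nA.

I_n = √(2qI·B)
2qI·B = 2 × 1.602×10⁻¹⁹ × 1.01×10⁻⁶ × 8.53×10⁷ = 2.76×10⁻¹⁷ A²
I_n = √(2.76×10⁻¹⁷) = 5.25×10⁻⁹ A = 5.25 nA

5.25 nA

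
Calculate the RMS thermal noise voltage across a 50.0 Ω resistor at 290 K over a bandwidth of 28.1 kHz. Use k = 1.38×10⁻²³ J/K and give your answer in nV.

150 nV

V_n = √(4kTRB)
4kTRB = 4 × 1.38×10⁻²³ × 290 × 5.00×10¹ × 2.81×10⁴ = 2.25×10⁻¹⁴ V²
V_n = √(2.25×10⁻¹⁴) = 1.50×10⁻⁷ V = 150 nV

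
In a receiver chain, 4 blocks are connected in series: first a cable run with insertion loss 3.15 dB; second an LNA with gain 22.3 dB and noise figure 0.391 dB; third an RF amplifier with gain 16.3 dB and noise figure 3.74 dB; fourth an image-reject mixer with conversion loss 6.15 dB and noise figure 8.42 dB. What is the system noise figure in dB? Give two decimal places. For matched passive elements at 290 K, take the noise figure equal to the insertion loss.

Convert to linear (a loss of L dB is a gain of −L dB): F_i = 10^(NF_i/10), G_i = 10^(G_i,dB/10)
  Stage 1: F_1 = 10^(3.15/10) = 2.065, G_1 = 10^(−3.15/10) = 0.4842
  Stage 2: F_2 = 10^(0.391/10) = 1.094, G_2 = 10^(22.3/10) = 169.8
  Stage 3: F_3 = 10^(3.74/10) = 2.366, G_3 = 10^(16.3/10) = 42.66
  Stage 4: F_4 = 10^(8.42/10) = 6.950, G_4 = 10^(−6.15/10) = 0.2427
Friis cascade:
  F = 2.065 + (1.094 − 1)/0.4842 + (2.366 − 1)/82.22 + (6.950 − 1)/3508 = 2.278
NF = 10 log₁₀(2.278) = 3.58 dB

3.58 dB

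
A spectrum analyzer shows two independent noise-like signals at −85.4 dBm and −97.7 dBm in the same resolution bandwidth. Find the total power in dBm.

−85.2 dBm

Convert to linear, add, convert back:
P₁ = 2.88×10⁻¹² W, P₂ = 1.70×10⁻¹³ W
P_tot = 3.05×10⁻¹² W → 10 log₁₀(P_tot / 10⁻³) = −85.2 dBm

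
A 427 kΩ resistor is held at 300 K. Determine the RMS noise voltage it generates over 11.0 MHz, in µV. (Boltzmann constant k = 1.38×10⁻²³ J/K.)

V_n = √(4kTRB)
4kTRB = 4 × 1.38×10⁻²³ × 300 × 4.27×10⁵ × 1.10×10⁷ = 7.78×10⁻⁸ V²
V_n = √(7.78×10⁻⁸) = 2.79×10⁻⁴ V = 279 µV

279 µV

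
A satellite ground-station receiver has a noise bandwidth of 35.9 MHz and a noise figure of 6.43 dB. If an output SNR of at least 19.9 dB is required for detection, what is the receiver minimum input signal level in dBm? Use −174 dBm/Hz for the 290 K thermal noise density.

Sensitivity = −174 + 10 log₁₀(B) + NF + SNR_min
= −174 + 75.55 + 6.43 + 19.9
= −72.12 dBm → −72.1 dBm

−72.1 dBm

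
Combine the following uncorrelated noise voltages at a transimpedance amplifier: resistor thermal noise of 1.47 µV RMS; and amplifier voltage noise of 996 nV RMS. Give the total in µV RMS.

Uncorrelated sources add in power (mean-square): V_tot = √(ΣV_i²)
V_tot = √[(1.47×10⁻⁶)² + (9.96×10⁻⁷)²] = 1.78×10⁻⁶ V = 1.78 µV

1.78 µV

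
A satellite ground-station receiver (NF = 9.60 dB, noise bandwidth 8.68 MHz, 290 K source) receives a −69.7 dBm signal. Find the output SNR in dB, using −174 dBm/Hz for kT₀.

Noise floor: N = −174 + 10 log₁₀(B) + NF
10 log₁₀(8.68×10⁶) = 69.39 dB
N = −174 + 69.39 + 9.60 = −95.01 dBm
SNR = P_sig − N = −69.7 − (−95.01) = 25.31 dB → 25.3 dB

25.3 dB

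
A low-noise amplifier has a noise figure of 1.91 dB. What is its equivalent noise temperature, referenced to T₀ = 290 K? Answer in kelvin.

160 K

F = 10^(1.91/10) = 1.55239
T_e = (F − 1)·T₀ = (1.55239 − 1) × 290 = 160 K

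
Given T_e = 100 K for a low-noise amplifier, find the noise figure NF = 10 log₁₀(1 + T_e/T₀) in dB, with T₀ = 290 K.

F = 1 + T_e/T₀ = 1 + 100/290 = 1.34483
NF = 10 log₁₀(1.34483) = 1.29 dB

1.29 dB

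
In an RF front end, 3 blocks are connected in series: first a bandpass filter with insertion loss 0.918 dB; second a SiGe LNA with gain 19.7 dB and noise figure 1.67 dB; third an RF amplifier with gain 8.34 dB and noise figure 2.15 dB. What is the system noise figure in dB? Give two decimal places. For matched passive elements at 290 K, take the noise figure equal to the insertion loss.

Convert to linear (a loss of L dB is a gain of −L dB): F_i = 10^(NF_i/10), G_i = 10^(G_i,dB/10)
  Stage 1: F_1 = 10^(0.918/10) = 1.235, G_1 = 10^(−0.918/10) = 0.8095
  Stage 2: F_2 = 10^(1.67/10) = 1.469, G_2 = 10^(19.7/10) = 93.33
  Stage 3: F_3 = 10^(2.15/10) = 1.641, G_3 = 10^(8.34/10) = 6.823
Friis cascade:
  F = 1.235 + (1.469 − 1)/0.8095 + (1.641 − 1)/75.54 = 1.823
NF = 10 log₁₀(1.823) = 2.61 dB

2.61 dB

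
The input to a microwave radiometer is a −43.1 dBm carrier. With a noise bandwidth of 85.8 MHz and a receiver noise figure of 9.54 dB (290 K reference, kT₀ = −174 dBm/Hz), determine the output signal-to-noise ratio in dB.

Noise floor: N = −174 + 10 log₁₀(B) + NF
10 log₁₀(8.58×10⁷) = 79.33 dB
N = −174 + 79.33 + 9.54 = −85.13 dBm
SNR = P_sig − N = −43.1 − (−85.13) = 42.03 dB → 42.0 dB

42.0 dB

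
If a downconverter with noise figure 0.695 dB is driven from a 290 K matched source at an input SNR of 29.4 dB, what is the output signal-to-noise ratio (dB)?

28.705 dB

By definition F = SNR_in/SNR_out, so in dB: SNR_out = SNR_in − NF
SNR_out = 29.4 − 0.695 = 28.705 dB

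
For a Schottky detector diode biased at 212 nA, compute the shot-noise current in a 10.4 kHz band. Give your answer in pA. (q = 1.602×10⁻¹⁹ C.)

I_n = √(2qI·B)
2qI·B = 2 × 1.602×10⁻¹⁹ × 2.12×10⁻⁷ × 1.04×10⁴ = 7.06×10⁻²² A²
I_n = √(7.06×10⁻²²) = 2.66×10⁻¹¹ A = 26.6 pA

26.6 pA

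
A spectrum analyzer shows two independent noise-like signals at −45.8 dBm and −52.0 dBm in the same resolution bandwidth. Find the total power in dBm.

Convert to linear, add, convert back:
P₁ = 2.63×10⁻⁸ W, P₂ = 6.31×10⁻⁹ W
P_tot = 3.26×10⁻⁸ W → 10 log₁₀(P_tot / 10⁻³) = −44.9 dBm

−44.9 dBm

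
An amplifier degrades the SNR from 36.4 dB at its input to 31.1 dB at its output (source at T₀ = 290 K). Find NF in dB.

5.3 dB

NF (dB) = SNR_in(dB) − SNR_out(dB) when the source is at T₀
NF = 36.4 − 31.1 = 5.3 dB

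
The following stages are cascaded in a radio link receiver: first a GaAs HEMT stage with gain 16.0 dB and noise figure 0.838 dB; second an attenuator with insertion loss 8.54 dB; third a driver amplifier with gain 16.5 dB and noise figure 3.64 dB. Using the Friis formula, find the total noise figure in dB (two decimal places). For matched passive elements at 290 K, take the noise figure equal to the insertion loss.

Convert to linear (a loss of L dB is a gain of −L dB): F_i = 10^(NF_i/10), G_i = 10^(G_i,dB/10)
  Stage 1: F_1 = 10^(0.838/10) = 1.213, G_1 = 10^(16.0/10) = 39.81
  Stage 2: F_2 = 10^(8.54/10) = 7.145, G_2 = 10^(−8.54/10) = 0.1400
  Stage 3: F_3 = 10^(3.64/10) = 2.312, G_3 = 10^(16.5/10) = 44.67
Friis cascade:
  F = 1.213 + (7.145 − 1)/39.81 + (2.312 − 1)/5.572 = 1.603
NF = 10 log₁₀(1.603) = 2.05 dB

2.05 dB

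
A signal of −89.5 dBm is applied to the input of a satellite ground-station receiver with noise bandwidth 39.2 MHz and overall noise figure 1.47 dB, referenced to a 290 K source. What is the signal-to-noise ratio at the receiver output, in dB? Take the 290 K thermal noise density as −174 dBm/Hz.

Noise floor: N = −174 + 10 log₁₀(B) + NF
10 log₁₀(3.92×10⁷) = 75.93 dB
N = −174 + 75.93 + 1.47 = −96.60 dBm
SNR = P_sig − N = −89.5 − (−96.60) = 7.10 dB → 7.1 dB

7.1 dB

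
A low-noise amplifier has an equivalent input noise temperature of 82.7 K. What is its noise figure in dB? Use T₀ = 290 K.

F = 1 + T_e/T₀ = 1 + 82.7/290 = 1.28517
NF = 10 log₁₀(1.28517) = 1.09 dB

1.09 dB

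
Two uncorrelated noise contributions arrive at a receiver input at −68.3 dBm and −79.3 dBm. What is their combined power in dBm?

−68.0 dBm

Convert to linear, add, convert back:
P₁ = 1.48×10⁻¹⁰ W, P₂ = 1.17×10⁻¹¹ W
P_tot = 1.60×10⁻¹⁰ W → 10 log₁₀(P_tot / 10⁻³) = −68.0 dBm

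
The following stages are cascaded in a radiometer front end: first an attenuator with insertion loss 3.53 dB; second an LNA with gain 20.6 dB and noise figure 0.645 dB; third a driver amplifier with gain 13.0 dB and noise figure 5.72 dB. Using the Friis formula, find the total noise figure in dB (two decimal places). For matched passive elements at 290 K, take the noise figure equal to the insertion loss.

Convert to linear (a loss of L dB is a gain of −L dB): F_i = 10^(NF_i/10), G_i = 10^(G_i,dB/10)
  Stage 1: F_1 = 10^(3.53/10) = 2.254, G_1 = 10^(−3.53/10) = 0.4436
  Stage 2: F_2 = 10^(0.645/10) = 1.160, G_2 = 10^(20.6/10) = 114.8
  Stage 3: F_3 = 10^(5.72/10) = 3.733, G_3 = 10^(13.0/10) = 19.95
Friis cascade:
  F = 2.254 + (1.160 − 1)/0.4436 + (3.733 − 1)/50.93 = 2.669
NF = 10 log₁₀(2.669) = 4.26 dB

4.26 dB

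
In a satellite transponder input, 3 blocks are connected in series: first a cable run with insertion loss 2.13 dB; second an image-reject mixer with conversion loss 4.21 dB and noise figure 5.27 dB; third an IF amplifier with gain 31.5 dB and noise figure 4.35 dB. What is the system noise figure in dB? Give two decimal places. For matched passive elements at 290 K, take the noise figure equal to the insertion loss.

11.11 dB

Convert to linear (a loss of L dB is a gain of −L dB): F_i = 10^(NF_i/10), G_i = 10^(G_i,dB/10)
  Stage 1: F_1 = 10^(2.13/10) = 1.633, G_1 = 10^(−2.13/10) = 0.6124
  Stage 2: F_2 = 10^(5.27/10) = 3.365, G_2 = 10^(−4.21/10) = 0.3793
  Stage 3: F_3 = 10^(4.35/10) = 2.723, G_3 = 10^(31.5/10) = 1413
Friis cascade:
  F = 1.633 + (3.365 − 1)/0.6124 + (2.723 − 1)/0.2323 = 12.91
NF = 10 log₁₀(12.91) = 11.11 dB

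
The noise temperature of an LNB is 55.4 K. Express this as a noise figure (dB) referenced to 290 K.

F = 1 + T_e/T₀ = 1 + 55.4/290 = 1.19103
NF = 10 log₁₀(1.19103) = 0.759 dB

0.759 dB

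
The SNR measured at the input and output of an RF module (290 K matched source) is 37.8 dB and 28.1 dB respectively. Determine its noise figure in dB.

9.7 dB

NF (dB) = SNR_in(dB) − SNR_out(dB) when the source is at T₀
NF = 37.8 − 28.1 = 9.7 dB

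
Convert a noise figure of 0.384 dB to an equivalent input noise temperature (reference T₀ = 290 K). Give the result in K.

F = 10^(0.384/10) = 1.09245
T_e = (F − 1)·T₀ = (1.09245 − 1) × 290 = 26.8 K

26.8 K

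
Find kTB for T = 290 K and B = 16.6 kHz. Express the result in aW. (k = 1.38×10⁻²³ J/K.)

66.4 aW

P_n = kTB = 1.38×10⁻²³ × 290 × 1.66×10⁴ = 6.64×10⁻¹⁷ W = 66.4 aW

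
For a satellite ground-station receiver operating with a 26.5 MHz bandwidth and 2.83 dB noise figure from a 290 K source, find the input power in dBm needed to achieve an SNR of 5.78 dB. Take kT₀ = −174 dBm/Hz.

Sensitivity = −174 + 10 log₁₀(B) + NF + SNR_min
= −174 + 74.23 + 2.83 + 5.78
= −91.16 dBm → −91.2 dBm

−91.2 dBm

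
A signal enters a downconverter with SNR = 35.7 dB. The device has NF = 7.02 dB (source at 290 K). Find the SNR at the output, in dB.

By definition F = SNR_in/SNR_out, so in dB: SNR_out = SNR_in − NF
SNR_out = 35.7 − 7.02 = 28.68 dB

28.68 dB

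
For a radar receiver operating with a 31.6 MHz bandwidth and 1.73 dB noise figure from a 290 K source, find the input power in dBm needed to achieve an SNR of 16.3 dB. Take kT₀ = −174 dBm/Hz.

Sensitivity = −174 + 10 log₁₀(B) + NF + SNR_min
= −174 + 75 + 1.73 + 16.3
= −80.97 dBm → −81.0 dBm

−81.0 dBm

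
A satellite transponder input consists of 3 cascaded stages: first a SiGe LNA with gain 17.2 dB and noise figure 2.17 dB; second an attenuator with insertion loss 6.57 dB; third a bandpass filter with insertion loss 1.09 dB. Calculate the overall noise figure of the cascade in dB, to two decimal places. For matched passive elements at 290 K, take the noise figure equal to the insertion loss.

2.41 dB

Convert to linear (a loss of L dB is a gain of −L dB): F_i = 10^(NF_i/10), G_i = 10^(G_i,dB/10)
  Stage 1: F_1 = 10^(2.17/10) = 1.648, G_1 = 10^(17.2/10) = 52.48
  Stage 2: F_2 = 10^(6.57/10) = 4.539, G_2 = 10^(−6.57/10) = 0.2203
  Stage 3: F_3 = 10^(1.09/10) = 1.285, G_3 = 10^(−1.09/10) = 0.7780
Friis cascade:
  F = 1.648 + (4.539 − 1)/52.48 + (1.285 − 1)/11.56 = 1.740
NF = 10 log₁₀(1.740) = 2.41 dB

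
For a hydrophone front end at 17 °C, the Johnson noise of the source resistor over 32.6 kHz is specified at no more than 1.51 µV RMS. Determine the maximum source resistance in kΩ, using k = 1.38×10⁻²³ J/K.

4.37 kΩ

T = 17 °C + 273.15 = 290.15 K
Johnson–Nyquist: V_n = √(4kTRB) ⇒ R = V_n² / (4kTB)
4kTB = 4 × 1.38×10⁻²³ × 290.15 × 3.26×10⁴ = 5.22×10⁻¹⁶
R = (1.51×10⁻⁶)² / 5.22×10⁻¹⁶ = 4.37×10³ Ω = 4.37 kΩ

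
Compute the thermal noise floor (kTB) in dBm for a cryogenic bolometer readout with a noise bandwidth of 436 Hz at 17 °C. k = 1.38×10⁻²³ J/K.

−147.6 dBm

T = 17 °C + 273.15 = 290.15 K
P_n = kTB = 1.38×10⁻²³ × 290.15 × 4.36×10² = 1.75×10⁻¹⁸ W
In dBm: 10 log₁₀(1.75×10⁻¹⁸ / 10⁻³) = −147.6 dBm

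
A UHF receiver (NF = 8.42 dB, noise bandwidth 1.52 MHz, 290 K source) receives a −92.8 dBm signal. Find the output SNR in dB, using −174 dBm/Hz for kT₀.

Noise floor: N = −174 + 10 log₁₀(B) + NF
10 log₁₀(1.52×10⁶) = 61.82 dB
N = −174 + 61.82 + 8.42 = −103.76 dBm
SNR = P_sig − N = −92.8 − (−103.76) = 10.96 dB → 11.0 dB

11.0 dB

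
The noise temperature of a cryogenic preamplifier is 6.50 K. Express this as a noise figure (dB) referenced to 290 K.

F = 1 + T_e/T₀ = 1 + 6.50/290 = 1.02241
NF = 10 log₁₀(1.02241) = 0.096 dB

0.096 dB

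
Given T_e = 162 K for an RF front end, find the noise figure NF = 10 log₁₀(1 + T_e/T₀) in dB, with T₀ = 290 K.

F = 1 + T_e/T₀ = 1 + 162/290 = 1.55862
NF = 10 log₁₀(1.55862) = 1.93 dB

1.93 dB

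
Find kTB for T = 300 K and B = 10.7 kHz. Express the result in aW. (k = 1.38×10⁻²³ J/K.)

44.3 aW

P_n = kTB = 1.38×10⁻²³ × 300 × 1.07×10⁴ = 4.43×10⁻¹⁷ W = 44.3 aW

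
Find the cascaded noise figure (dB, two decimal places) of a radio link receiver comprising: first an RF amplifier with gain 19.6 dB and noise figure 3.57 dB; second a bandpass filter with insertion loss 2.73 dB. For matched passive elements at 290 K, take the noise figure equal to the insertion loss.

3.59 dB

Convert to linear (a loss of L dB is a gain of −L dB): F_i = 10^(NF_i/10), G_i = 10^(G_i,dB/10)
  Stage 1: F_1 = 10^(3.57/10) = 2.275, G_1 = 10^(19.6/10) = 91.20
  Stage 2: F_2 = 10^(2.73/10) = 1.875, G_2 = 10^(−2.73/10) = 0.5333
Friis cascade:
  F = 2.275 + (1.875 − 1)/91.20 = 2.285
NF = 10 log₁₀(2.285) = 3.59 dB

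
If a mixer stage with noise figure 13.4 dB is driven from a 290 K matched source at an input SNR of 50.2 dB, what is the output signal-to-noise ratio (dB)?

By definition F = SNR_in/SNR_out, so in dB: SNR_out = SNR_in − NF
SNR_out = 50.2 − 13.4 = 36.8 dB

36.8 dB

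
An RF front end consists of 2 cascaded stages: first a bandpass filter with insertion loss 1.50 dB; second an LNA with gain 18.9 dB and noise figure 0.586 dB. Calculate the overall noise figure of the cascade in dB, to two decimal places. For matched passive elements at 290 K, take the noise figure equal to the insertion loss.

2.09 dB

Convert to linear (a loss of L dB is a gain of −L dB): F_i = 10^(NF_i/10), G_i = 10^(G_i,dB/10)
  Stage 1: F_1 = 10^(1.50/10) = 1.413, G_1 = 10^(−1.50/10) = 0.7079
  Stage 2: F_2 = 10^(0.586/10) = 1.144, G_2 = 10^(18.9/10) = 77.62
Friis cascade:
  F = 1.413 + (1.144 − 1)/0.7079 = 1.617
NF = 10 log₁₀(1.617) = 2.09 dB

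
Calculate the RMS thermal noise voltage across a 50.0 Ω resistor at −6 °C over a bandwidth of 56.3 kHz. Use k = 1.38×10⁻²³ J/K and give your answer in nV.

204 nV

T = −6 °C + 273.15 = 267.15 K
V_n = √(4kTRB)
4kTRB = 4 × 1.38×10⁻²³ × 267.15 × 5.00×10¹ × 5.63×10⁴ = 4.15×10⁻¹⁴ V²
V_n = √(4.15×10⁻¹⁴) = 2.04×10⁻⁷ V = 204 nV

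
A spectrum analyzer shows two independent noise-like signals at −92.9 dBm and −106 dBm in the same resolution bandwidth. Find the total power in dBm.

Convert to linear, add, convert back:
P₁ = 5.13×10⁻¹³ W, P₂ = 2.51×10⁻¹⁴ W
P_tot = 5.38×10⁻¹³ W → 10 log₁₀(P_tot / 10⁻³) = −92.7 dBm

−92.7 dBm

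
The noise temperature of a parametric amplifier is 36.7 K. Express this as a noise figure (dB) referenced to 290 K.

F = 1 + T_e/T₀ = 1 + 36.7/290 = 1.12655
NF = 10 log₁₀(1.12655) = 0.518 dB

0.518 dB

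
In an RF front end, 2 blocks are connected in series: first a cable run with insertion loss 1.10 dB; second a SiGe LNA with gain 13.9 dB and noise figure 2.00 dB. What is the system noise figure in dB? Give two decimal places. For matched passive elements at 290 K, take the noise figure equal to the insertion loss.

3.10 dB

Convert to linear (a loss of L dB is a gain of −L dB): F_i = 10^(NF_i/10), G_i = 10^(G_i,dB/10)
  Stage 1: F_1 = 10^(1.10/10) = 1.288, G_1 = 10^(−1.10/10) = 0.7762
  Stage 2: F_2 = 10^(2.00/10) = 1.585, G_2 = 10^(13.9/10) = 24.55
Friis cascade:
  F = 1.288 + (1.585 − 1)/0.7762 = 2.042
NF = 10 log₁₀(2.042) = 3.10 dB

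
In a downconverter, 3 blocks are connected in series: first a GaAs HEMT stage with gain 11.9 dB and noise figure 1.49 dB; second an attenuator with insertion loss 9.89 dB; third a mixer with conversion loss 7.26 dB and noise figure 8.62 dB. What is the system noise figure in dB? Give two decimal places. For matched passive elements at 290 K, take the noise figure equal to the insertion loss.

Convert to linear (a loss of L dB is a gain of −L dB): F_i = 10^(NF_i/10), G_i = 10^(G_i,dB/10)
  Stage 1: F_1 = 10^(1.49/10) = 1.409, G_1 = 10^(11.9/10) = 15.49
  Stage 2: F_2 = 10^(9.89/10) = 9.750, G_2 = 10^(−9.89/10) = 0.1026
  Stage 3: F_3 = 10^(8.62/10) = 7.278, G_3 = 10^(−7.26/10) = 0.1879
Friis cascade:
  F = 1.409 + (9.750 − 1)/15.49 + (7.278 − 1)/1.589 = 5.926
NF = 10 log₁₀(5.926) = 7.73 dB

7.73 dB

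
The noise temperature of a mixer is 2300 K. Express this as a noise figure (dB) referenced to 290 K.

F = 1 + T_e/T₀ = 1 + 2300/290 = 8.93103
NF = 10 log₁₀(8.93103) = 9.51 dB

9.51 dB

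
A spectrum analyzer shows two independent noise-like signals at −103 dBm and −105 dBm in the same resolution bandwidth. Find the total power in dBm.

Convert to linear, add, convert back:
P₁ = 5.01×10⁻¹⁴ W, P₂ = 3.16×10⁻¹⁴ W
P_tot = 8.17×10⁻¹⁴ W → 10 log₁₀(P_tot / 10⁻³) = −100.9 dBm

−100.9 dBm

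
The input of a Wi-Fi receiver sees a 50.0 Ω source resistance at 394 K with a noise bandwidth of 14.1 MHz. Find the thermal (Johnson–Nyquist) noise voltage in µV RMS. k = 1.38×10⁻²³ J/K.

3.92 µV

V_n = √(4kTRB)
4kTRB = 4 × 1.38×10⁻²³ × 394 × 5.00×10¹ × 1.41×10⁷ = 1.53×10⁻¹¹ V²
V_n = √(1.53×10⁻¹¹) = 3.92×10⁻⁶ V = 3.92 µV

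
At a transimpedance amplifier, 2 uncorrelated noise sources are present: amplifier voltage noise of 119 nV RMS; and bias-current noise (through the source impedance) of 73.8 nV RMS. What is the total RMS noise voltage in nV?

140 nV

Uncorrelated sources add in power (mean-square): V_tot = √(ΣV_i²)
V_tot = √[(1.19×10⁻⁷)² + (7.38×10⁻⁸)²] = 1.40×10⁻⁷ V = 140 nV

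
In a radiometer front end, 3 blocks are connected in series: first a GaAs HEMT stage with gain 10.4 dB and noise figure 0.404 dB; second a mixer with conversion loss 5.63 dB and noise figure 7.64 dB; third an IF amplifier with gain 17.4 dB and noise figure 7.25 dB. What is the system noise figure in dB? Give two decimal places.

Convert to linear (a loss of L dB is a gain of −L dB): F_i = 10^(NF_i/10), G_i = 10^(G_i,dB/10)
  Stage 1: F_1 = 10^(0.404/10) = 1.097, G_1 = 10^(10.4/10) = 10.96
  Stage 2: F_2 = 10^(7.64/10) = 5.808, G_2 = 10^(−5.63/10) = 0.2735
  Stage 3: F_3 = 10^(7.25/10) = 5.309, G_3 = 10^(17.4/10) = 54.95
Friis cascade:
  F = 1.097 + (5.808 − 1)/10.96 + (5.309 − 1)/2.999 = 2.973
NF = 10 log₁₀(2.973) = 4.73 dB

4.73 dB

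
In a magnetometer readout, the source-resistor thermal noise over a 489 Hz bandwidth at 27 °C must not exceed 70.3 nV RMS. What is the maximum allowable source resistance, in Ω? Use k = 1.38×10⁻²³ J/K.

610 Ω

T = 27 °C + 273.15 = 300.15 K
Johnson–Nyquist: V_n = √(4kTRB) ⇒ R = V_n² / (4kTB)
4kTB = 4 × 1.38×10⁻²³ × 300.15 × 4.89×10² = 8.10×10⁻¹⁸
R = (7.03×10⁻⁸)² / 8.10×10⁻¹⁸ = 6.10×10² Ω = 610 Ω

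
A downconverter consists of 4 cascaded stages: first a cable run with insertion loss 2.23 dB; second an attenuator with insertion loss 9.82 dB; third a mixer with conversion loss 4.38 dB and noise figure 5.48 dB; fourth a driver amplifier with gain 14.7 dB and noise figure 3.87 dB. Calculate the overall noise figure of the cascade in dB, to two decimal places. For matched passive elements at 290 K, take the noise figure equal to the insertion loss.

20.79 dB

Convert to linear (a loss of L dB is a gain of −L dB): F_i = 10^(NF_i/10), G_i = 10^(G_i,dB/10)
  Stage 1: F_1 = 10^(2.23/10) = 1.671, G_1 = 10^(−2.23/10) = 0.5984
  Stage 2: F_2 = 10^(9.82/10) = 9.594, G_2 = 10^(−9.82/10) = 0.1042
  Stage 3: F_3 = 10^(5.48/10) = 3.532, G_3 = 10^(−4.38/10) = 0.3648
  Stage 4: F_4 = 10^(3.87/10) = 2.438, G_4 = 10^(14.7/10) = 29.51
Friis cascade:
  F = 1.671 + (9.594 − 1)/0.5984 + (3.532 − 1)/0.06237 + (2.438 − 1)/0.02275 = 119.8
NF = 10 log₁₀(119.8) = 20.79 dB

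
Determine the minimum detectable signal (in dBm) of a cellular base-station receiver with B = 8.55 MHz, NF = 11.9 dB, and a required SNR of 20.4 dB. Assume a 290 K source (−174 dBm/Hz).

Sensitivity = −174 + 10 log₁₀(B) + NF + SNR_min
= −174 + 69.32 + 11.9 + 20.4
= −72.38 dBm → −72.4 dBm

−72.4 dBm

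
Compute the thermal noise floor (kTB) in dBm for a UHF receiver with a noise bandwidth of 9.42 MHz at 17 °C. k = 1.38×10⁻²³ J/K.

T = 17 °C + 273.15 = 290.15 K
P_n = kTB = 1.38×10⁻²³ × 290.15 × 9.42×10⁶ = 3.77×10⁻¹⁴ W
In dBm: 10 log₁₀(3.77×10⁻¹⁴ / 10⁻³) = −104.2 dBm

−104.2 dBm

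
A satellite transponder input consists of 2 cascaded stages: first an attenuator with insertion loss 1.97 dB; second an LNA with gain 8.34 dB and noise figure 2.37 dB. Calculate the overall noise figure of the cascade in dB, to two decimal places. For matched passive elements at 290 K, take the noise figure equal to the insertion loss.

4.34 dB

Convert to linear (a loss of L dB is a gain of −L dB): F_i = 10^(NF_i/10), G_i = 10^(G_i,dB/10)
  Stage 1: F_1 = 10^(1.97/10) = 1.574, G_1 = 10^(−1.97/10) = 0.6353
  Stage 2: F_2 = 10^(2.37/10) = 1.726, G_2 = 10^(8.34/10) = 6.823
Friis cascade:
  F = 1.574 + (1.726 − 1)/0.6353 = 2.716
NF = 10 log₁₀(2.716) = 4.34 dB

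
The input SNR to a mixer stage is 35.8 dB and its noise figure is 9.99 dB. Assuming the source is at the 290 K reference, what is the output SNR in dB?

By definition F = SNR_in/SNR_out, so in dB: SNR_out = SNR_in − NF
SNR_out = 35.8 − 9.99 = 25.81 dB

25.81 dB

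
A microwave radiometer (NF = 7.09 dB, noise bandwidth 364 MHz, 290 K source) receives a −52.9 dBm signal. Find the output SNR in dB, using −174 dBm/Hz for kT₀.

Noise floor: N = −174 + 10 log₁₀(B) + NF
10 log₁₀(3.64×10⁸) = 85.61 dB
N = −174 + 85.61 + 7.09 = −81.30 dBm
SNR = P_sig − N = −52.9 − (−81.30) = 28.40 dB → 28.4 dB

28.4 dB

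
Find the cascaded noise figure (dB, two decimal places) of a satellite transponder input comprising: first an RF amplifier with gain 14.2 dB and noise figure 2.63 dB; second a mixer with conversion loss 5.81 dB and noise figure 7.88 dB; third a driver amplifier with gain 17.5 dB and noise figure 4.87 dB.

Convert to linear (a loss of L dB is a gain of −L dB): F_i = 10^(NF_i/10), G_i = 10^(G_i,dB/10)
  Stage 1: F_1 = 10^(2.63/10) = 1.832, G_1 = 10^(14.2/10) = 26.30
  Stage 2: F_2 = 10^(7.88/10) = 6.138, G_2 = 10^(−5.81/10) = 0.2624
  Stage 3: F_3 = 10^(4.87/10) = 3.069, G_3 = 10^(17.5/10) = 56.23
Friis cascade:
  F = 1.832 + (6.138 − 1)/26.30 + (3.069 − 1)/6.902 = 2.327
NF = 10 log₁₀(2.327) = 3.67 dB

3.67 dB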